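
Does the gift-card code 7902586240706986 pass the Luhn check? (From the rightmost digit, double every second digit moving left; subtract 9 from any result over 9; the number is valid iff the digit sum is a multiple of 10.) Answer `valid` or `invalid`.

From the right, keep odd positions and double even positions (subtract 9 from any doubled value over 9):
  doubled (positions 2,4,...): 7 3 5 8 3 1 0 5 → sum 32
  kept (positions 1,3,...): 6 9 0 0 2 8 2 9 → sum 36
Total = 68.
68 mod 10 = 8, so the number is invalid.

invalid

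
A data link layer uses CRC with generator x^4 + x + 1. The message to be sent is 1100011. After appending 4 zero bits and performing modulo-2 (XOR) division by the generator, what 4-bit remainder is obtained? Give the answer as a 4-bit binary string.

1000

Append 4 zeros: 11000110000. Divide by 10011 (XOR where the leading bit is 1):
  pos 0: 11000 XOR 10011 = 01011
  pos 1: 10111 XOR 10011 = 00100
  pos 3: 10010 XOR 10011 = 00001
Remainder (last 4 bits) = 1000. This is the CRC / FCS.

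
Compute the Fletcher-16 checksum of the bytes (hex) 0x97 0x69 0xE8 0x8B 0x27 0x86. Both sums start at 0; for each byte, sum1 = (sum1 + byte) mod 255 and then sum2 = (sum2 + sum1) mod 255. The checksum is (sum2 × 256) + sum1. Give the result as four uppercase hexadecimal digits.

B723

Running sums (mod 255):
  after byte 0 (0x97): sum1=151, sum2=151
  after byte 1 (0x69): sum1=1, sum2=152
  after byte 2 (0xE8): sum1=233, sum2=130
  after byte 3 (0x8B): sum1=117, sum2=247
  after byte 4 (0x27): sum1=156, sum2=148
  after byte 5 (0x86): sum1=35, sum2=183
Checksum = sum2·256 + sum1 = 183·256 + 35 = 46883 = 0xB723.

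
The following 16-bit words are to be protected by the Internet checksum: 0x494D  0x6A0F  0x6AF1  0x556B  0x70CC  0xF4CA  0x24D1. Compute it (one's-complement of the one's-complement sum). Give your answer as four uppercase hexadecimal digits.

01DE

One's-complement addition (fold any carry out of bit 15 back into bit 0):
  0x494D + 0x6A0F = 0x0B35C
  0xB35C + 0x6AF1 = 0x11E4D → wrap carry → 0x1E4E
  0x1E4E + 0x556B = 0x073B9
  0x73B9 + 0x70CC = 0x0E485
  0xE485 + 0xF4CA = 0x1D94F → wrap carry → 0xD950
  0xD950 + 0x24D1 = 0x0FE21
One's-complement sum = 0xFE21.
Checksum = ~0xFE21 & 0xFFFF = 0x01DE.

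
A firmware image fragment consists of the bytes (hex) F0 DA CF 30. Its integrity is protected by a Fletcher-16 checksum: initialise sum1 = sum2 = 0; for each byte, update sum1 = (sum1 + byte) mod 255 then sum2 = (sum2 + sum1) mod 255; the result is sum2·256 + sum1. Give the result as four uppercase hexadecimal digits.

24CB

Running sums (mod 255):
  after byte 0 (F0): sum1=240, sum2=240
  after byte 1 (DA): sum1=203, sum2=188
  after byte 2 (CF): sum1=155, sum2=88
  after byte 3 (30): sum1=203, sum2=36
Checksum = sum2·256 + sum1 = 36·256 + 203 = 9419 = 0x24CB.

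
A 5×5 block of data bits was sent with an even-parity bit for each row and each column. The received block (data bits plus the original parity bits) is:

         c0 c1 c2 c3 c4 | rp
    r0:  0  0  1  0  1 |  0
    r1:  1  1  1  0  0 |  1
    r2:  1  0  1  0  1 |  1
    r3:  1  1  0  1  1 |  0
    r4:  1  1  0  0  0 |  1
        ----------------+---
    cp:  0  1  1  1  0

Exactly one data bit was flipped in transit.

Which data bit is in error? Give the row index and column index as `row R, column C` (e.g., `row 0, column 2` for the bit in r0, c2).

row 4, column 4

Recompute each row's even parity and compare to rp:
  r0: data parity 0, sent rp 0 → ok
  r1: data parity 1, sent rp 1 → ok
  r2: data parity 1, sent rp 1 → ok
  r3: data parity 0, sent rp 0 → ok
  r4: data parity 0, sent rp 1 → mismatch
Recompute each column's even parity and compare to cp:
  c0: data parity 0, sent cp 0 → ok
  c1: data parity 1, sent cp 1 → ok
  c2: data parity 1, sent cp 1 → ok
  c3: data parity 1, sent cp 1 → ok
  c4: data parity 1, sent cp 0 → mismatch
Exactly one row (r4) and one column (c4) fail → the flipped bit is at their intersection.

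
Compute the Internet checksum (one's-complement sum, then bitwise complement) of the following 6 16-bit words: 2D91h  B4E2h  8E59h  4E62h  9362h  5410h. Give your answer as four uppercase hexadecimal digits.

One's-complement addition (fold any carry out of bit 15 back into bit 0):
  0x2D91 + 0xB4E2 = 0x0E273
  0xE273 + 0x8E59 = 0x170CC → wrap carry → 0x70CD
  0x70CD + 0x4E62 = 0x0BF2F
  0xBF2F + 0x9362 = 0x15291 → wrap carry → 0x5292
  0x5292 + 0x5410 = 0x0A6A2
One's-complement sum = 0xA6A2.
Checksum = ~0xA6A2 & 0xFFFF = 0x595D.

595D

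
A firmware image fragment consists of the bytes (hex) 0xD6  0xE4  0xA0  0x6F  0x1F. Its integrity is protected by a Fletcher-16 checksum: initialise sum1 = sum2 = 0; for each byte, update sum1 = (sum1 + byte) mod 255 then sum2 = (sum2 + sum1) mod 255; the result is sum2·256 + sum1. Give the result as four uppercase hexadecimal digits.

A5EA

Running sums (mod 255):
  after byte 0 (0xD6): sum1=214, sum2=214
  after byte 1 (0xE4): sum1=187, sum2=146
  after byte 2 (0xA0): sum1=92, sum2=238
  after byte 3 (0x6F): sum1=203, sum2=186
  after byte 4 (0x1F): sum1=234, sum2=165
Checksum = sum2·256 + sum1 = 165·256 + 234 = 42474 = 0xA5EA.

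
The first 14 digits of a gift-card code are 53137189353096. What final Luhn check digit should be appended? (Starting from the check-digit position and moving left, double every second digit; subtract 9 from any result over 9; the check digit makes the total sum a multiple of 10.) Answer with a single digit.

Partial digits right→left: 6 9 0 3 5 3 9 8 1 7 3 1 3 5
Double every second digit counting from the check-digit position (so the 1st, 3rd, 5th, ... of the partial from the right).
  doubled (with −9 where >9): 3 0 1 9 2 6 6 → sum 27
  kept as-is: 9 3 3 8 7 1 5 → sum 36
Total = 27 + 36 = 63.
Check digit = (10 − (63 mod 10)) mod 10 = 7.

7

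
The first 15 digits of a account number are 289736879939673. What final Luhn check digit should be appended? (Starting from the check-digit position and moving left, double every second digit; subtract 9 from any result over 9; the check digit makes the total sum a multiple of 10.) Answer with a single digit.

Partial digits right→left: 3 7 6 9 3 9 9 7 8 6 3 7 9 8 2
Double every second digit counting from the check-digit position (so the 1st, 3rd, 5th, ... of the partial from the right).
  doubled (with −9 where >9): 6 3 6 9 7 6 9 4 → sum 50
  kept as-is: 7 9 9 7 6 7 8 → sum 53
Total = 50 + 53 = 103.
Check digit = (10 − (103 mod 10)) mod 10 = 7.

7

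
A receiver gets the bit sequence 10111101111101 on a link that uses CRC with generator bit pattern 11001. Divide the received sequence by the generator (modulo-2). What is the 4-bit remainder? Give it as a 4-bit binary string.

Modulo-2 division of 10111101111101 by 11001:
  pos 0: 10111 XOR 11001 = 01110
  pos 1: 11101 XOR 11001 = 00100
  pos 3: 10001 XOR 11001 = 01000
  pos 4: 10001 XOR 11001 = 01000
  pos 5: 10001 XOR 11001 = 01000
  pos 6: 10001 XOR 11001 = 01000
  pos 7: 10001 XOR 11001 = 01000
  pos 8: 10000 XOR 11001 = 01001
  pos 9: 10011 XOR 11001 = 01010
Remainder = 1010 (nonzero — an error is detected).

1010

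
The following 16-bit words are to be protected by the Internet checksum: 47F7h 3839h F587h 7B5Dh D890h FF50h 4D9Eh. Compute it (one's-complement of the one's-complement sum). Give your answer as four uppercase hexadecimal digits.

E969

One's-complement addition (fold any carry out of bit 15 back into bit 0):
  0x47F7 + 0x3839 = 0x08030
  0x8030 + 0xF587 = 0x175B7 → wrap carry → 0x75B8
  0x75B8 + 0x7B5D = 0x0F115
  0xF115 + 0xD890 = 0x1C9A5 → wrap carry → 0xC9A6
  0xC9A6 + 0xFF50 = 0x1C8F6 → wrap carry → 0xC8F7
  0xC8F7 + 0x4D9E = 0x11695 → wrap carry → 0x1696
One's-complement sum = 0x1696.
Checksum = ~0x1696 & 0xFFFF = 0xE969.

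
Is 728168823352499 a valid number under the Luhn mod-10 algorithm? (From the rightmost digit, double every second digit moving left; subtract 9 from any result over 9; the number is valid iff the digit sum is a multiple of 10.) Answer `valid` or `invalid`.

invalid

From the right, keep odd positions and double even positions (subtract 9 from any doubled value over 9):
  doubled (positions 2,4,...): 9 4 6 4 7 2 4 → sum 36
  kept (positions 1,3,...): 9 4 5 3 8 6 8 7 → sum 50
Total = 86.
86 mod 10 = 6, so the number is invalid.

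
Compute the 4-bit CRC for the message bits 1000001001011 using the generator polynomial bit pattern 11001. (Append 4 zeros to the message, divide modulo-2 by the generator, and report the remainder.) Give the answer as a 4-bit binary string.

Append 4 zeros: 10000010010110000. Divide by 11001 (XOR where the leading bit is 1):
  pos 0: 10000 XOR 11001 = 01001
  pos 1: 10010 XOR 11001 = 01011
  pos 2: 10111 XOR 11001 = 01110
  pos 3: 11100 XOR 11001 = 00101
  pos 5: 10101 XOR 11001 = 01100
  pos 6: 11000 XOR 11001 = 00001
  pos 10: 11100 XOR 11001 = 00101
  pos 12: 10100 XOR 11001 = 01101
Remainder (last 4 bits) = 1101. This is the CRC / FCS.

1101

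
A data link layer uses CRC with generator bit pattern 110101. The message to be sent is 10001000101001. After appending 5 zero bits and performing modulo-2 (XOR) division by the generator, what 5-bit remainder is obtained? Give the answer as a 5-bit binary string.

10110

Append 5 zeros: 1000100010100100000. Divide by 110101 (XOR where the leading bit is 1):
  pos 0: 100010 XOR 110101 = 010111
  pos 1: 101110 XOR 110101 = 011011
  pos 2: 110110 XOR 110101 = 000011
  pos 6: 111010 XOR 110101 = 001111
  pos 8: 111101 XOR 110101 = 001000
  pos 10: 100000 XOR 110101 = 010101
  pos 11: 101010 XOR 110101 = 011111
  pos 12: 111110 XOR 110101 = 001011
Remainder (last 5 bits) = 10110. This is the CRC / FCS.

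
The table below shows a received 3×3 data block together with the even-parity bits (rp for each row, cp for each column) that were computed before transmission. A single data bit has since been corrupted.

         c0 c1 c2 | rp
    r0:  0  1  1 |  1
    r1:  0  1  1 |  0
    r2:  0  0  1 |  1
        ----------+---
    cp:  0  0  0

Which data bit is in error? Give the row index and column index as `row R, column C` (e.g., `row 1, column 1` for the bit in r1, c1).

row 0, column 2

Recompute each row's even parity and compare to rp:
  r0: data parity 0, sent rp 1 → mismatch
  r1: data parity 0, sent rp 0 → ok
  r2: data parity 1, sent rp 1 → ok
Recompute each column's even parity and compare to cp:
  c0: data parity 0, sent cp 0 → ok
  c1: data parity 0, sent cp 0 → ok
  c2: data parity 1, sent cp 0 → mismatch
Exactly one row (r0) and one column (c2) fail → the flipped bit is at their intersection.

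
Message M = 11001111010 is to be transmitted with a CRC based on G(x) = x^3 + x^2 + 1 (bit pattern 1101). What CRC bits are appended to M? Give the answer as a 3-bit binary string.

Append 3 zeros: 11001111010000. Divide by 1101 (XOR where the leading bit is 1):
  pos 0: 1100 XOR 1101 = 0001
  pos 3: 1111 XOR 1101 = 0010
  pos 5: 1010 XOR 1101 = 0111
  pos 6: 1111 XOR 1101 = 0010
  pos 8: 1000 XOR 1101 = 0101
  pos 9: 1010 XOR 1101 = 0111
  pos 10: 1110 XOR 1101 = 0011
Remainder (last 3 bits) = 011. This is the CRC / FCS.

011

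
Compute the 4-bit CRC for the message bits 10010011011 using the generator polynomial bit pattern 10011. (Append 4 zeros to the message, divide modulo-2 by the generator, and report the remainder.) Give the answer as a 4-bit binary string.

Append 4 zeros: 100100110110000. Divide by 10011 (XOR where the leading bit is 1):
  pos 0: 10010 XOR 10011 = 00001
  pos 4: 10110 XOR 10011 = 00101
  pos 6: 10111 XOR 10011 = 00100
  pos 8: 10000 XOR 10011 = 00011
Remainder (last 4 bits) = 1100. This is the CRC / FCS.

1100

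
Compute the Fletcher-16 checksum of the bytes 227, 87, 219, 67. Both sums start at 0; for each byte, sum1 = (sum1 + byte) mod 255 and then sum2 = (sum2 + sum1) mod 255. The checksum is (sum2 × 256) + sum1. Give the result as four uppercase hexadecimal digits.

Running sums (mod 255):
  after byte 0 (227): sum1=227, sum2=227
  after byte 1 (87): sum1=59, sum2=31
  after byte 2 (219): sum1=23, sum2=54
  after byte 3 (67): sum1=90, sum2=144
Checksum = sum2·256 + sum1 = 144·256 + 90 = 36954 = 0x905A.

905A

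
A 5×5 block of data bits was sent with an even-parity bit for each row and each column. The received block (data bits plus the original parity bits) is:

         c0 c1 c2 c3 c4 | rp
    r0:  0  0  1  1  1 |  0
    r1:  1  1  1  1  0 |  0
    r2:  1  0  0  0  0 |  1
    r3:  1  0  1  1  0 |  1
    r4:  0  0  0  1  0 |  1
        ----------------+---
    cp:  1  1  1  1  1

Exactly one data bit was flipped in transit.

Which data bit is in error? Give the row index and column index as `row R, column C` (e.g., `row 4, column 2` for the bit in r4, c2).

row 0, column 3

Recompute each row's even parity and compare to rp:
  r0: data parity 1, sent rp 0 → mismatch
  r1: data parity 0, sent rp 0 → ok
  r2: data parity 1, sent rp 1 → ok
  r3: data parity 1, sent rp 1 → ok
  r4: data parity 1, sent rp 1 → ok
Recompute each column's even parity and compare to cp:
  c0: data parity 1, sent cp 1 → ok
  c1: data parity 1, sent cp 1 → ok
  c2: data parity 1, sent cp 1 → ok
  c3: data parity 0, sent cp 1 → mismatch
  c4: data parity 1, sent cp 1 → ok
Exactly one row (r0) and one column (c3) fail → the flipped bit is at their intersection.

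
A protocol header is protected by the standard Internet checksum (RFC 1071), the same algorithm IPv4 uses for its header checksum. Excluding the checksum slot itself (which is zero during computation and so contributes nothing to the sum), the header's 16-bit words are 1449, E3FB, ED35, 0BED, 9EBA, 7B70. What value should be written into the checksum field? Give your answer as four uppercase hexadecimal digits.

F46C

One's-complement addition (fold any carry out of bit 15 back into bit 0):
  0x1449 + 0xE3FB = 0x0F844
  0xF844 + 0xED35 = 0x1E579 → wrap carry → 0xE57A
  0xE57A + 0x0BED = 0x0F167
  0xF167 + 0x9EBA = 0x19021 → wrap carry → 0x9022
  0x9022 + 0x7B70 = 0x10B92 → wrap carry → 0x0B93
One's-complement sum = 0x0B93.
Checksum = ~0x0B93 & 0xFFFF = 0xF46C.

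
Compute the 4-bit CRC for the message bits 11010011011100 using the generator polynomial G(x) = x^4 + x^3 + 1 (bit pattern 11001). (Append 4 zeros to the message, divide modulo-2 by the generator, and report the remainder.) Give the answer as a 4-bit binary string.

1011

Append 4 zeros: 110100110111000000. Divide by 11001 (XOR where the leading bit is 1):
  pos 0: 11010 XOR 11001 = 00011
  pos 3: 11011 XOR 11001 = 00010
  pos 6: 10011 XOR 11001 = 01010
  pos 7: 10101 XOR 11001 = 01100
  pos 8: 11000 XOR 11001 = 00001
  pos 12: 10000 XOR 11001 = 01001
  pos 13: 10010 XOR 11001 = 01011
Remainder (last 4 bits) = 1011. This is the CRC / FCS.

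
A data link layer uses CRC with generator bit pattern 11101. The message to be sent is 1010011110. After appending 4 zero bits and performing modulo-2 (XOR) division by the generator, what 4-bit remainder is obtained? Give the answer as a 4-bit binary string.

1001

Append 4 zeros: 10100111100000. Divide by 11101 (XOR where the leading bit is 1):
  pos 0: 10100 XOR 11101 = 01001
  pos 1: 10011 XOR 11101 = 01110
  pos 2: 11101 XOR 11101 = 00000
  pos 7: 11000 XOR 11101 = 00101
  pos 9: 10100 XOR 11101 = 01001
Remainder (last 4 bits) = 1001. This is the CRC / FCS.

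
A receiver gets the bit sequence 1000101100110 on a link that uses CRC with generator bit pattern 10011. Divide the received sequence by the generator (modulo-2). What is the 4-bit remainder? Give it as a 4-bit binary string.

0110

Modulo-2 division of 1000101100110 by 10011:
  pos 0: 10001 XOR 10011 = 00010
  pos 3: 10011 XOR 10011 = 00000
Remainder = 0110 (nonzero — an error is detected).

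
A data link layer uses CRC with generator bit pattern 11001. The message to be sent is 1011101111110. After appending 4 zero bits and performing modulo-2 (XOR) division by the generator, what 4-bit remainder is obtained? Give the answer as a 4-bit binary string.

Append 4 zeros: 10111011111100000. Divide by 11001 (XOR where the leading bit is 1):
  pos 0: 10111 XOR 11001 = 01110
  pos 1: 11100 XOR 11001 = 00101
  pos 3: 10111 XOR 11001 = 01110
  pos 4: 11101 XOR 11001 = 00100
  pos 6: 10011 XOR 11001 = 01010
  pos 7: 10101 XOR 11001 = 01100
  pos 8: 11000 XOR 11001 = 00001
  pos 12: 10000 XOR 11001 = 01001
Remainder (last 4 bits) = 1001. This is the CRC / FCS.

1001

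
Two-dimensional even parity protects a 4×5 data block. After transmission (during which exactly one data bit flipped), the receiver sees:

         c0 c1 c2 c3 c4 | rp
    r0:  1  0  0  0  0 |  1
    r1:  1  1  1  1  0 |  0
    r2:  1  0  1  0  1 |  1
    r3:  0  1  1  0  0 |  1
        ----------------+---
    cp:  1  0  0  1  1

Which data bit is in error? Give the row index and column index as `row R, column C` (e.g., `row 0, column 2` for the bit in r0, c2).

Recompute each row's even parity and compare to rp:
  r0: data parity 1, sent rp 1 → ok
  r1: data parity 0, sent rp 0 → ok
  r2: data parity 1, sent rp 1 → ok
  r3: data parity 0, sent rp 1 → mismatch
Recompute each column's even parity and compare to cp:
  c0: data parity 1, sent cp 1 → ok
  c1: data parity 0, sent cp 0 → ok
  c2: data parity 1, sent cp 0 → mismatch
  c3: data parity 1, sent cp 1 → ok
  c4: data parity 1, sent cp 1 → ok
Exactly one row (r3) and one column (c2) fail → the flipped bit is at their intersection.

row 3, column 2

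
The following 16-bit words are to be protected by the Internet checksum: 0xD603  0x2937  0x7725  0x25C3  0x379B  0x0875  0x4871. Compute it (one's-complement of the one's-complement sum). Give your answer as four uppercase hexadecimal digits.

DB5A

One's-complement addition (fold any carry out of bit 15 back into bit 0):
  0xD603 + 0x2937 = 0x0FF3A
  0xFF3A + 0x7725 = 0x1765F → wrap carry → 0x7660
  0x7660 + 0x25C3 = 0x09C23
  0x9C23 + 0x379B = 0x0D3BE
  0xD3BE + 0x0875 = 0x0DC33
  0xDC33 + 0x4871 = 0x124A4 → wrap carry → 0x24A5
One's-complement sum = 0x24A5.
Checksum = ~0x24A5 & 0xFFFF = 0xDB5A.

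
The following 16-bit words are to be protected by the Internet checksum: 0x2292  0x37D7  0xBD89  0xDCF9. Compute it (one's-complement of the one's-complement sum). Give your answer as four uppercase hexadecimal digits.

0B13

One's-complement addition (fold any carry out of bit 15 back into bit 0):
  0x2292 + 0x37D7 = 0x05A69
  0x5A69 + 0xBD89 = 0x117F2 → wrap carry → 0x17F3
  0x17F3 + 0xDCF9 = 0x0F4EC
One's-complement sum = 0xF4EC.
Checksum = ~0xF4EC & 0xFFFF = 0x0B13.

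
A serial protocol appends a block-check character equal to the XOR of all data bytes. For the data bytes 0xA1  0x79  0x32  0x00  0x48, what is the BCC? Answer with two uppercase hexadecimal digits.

A2

XOR the bytes together:
  start with 0xA1
  0xA1 ⊕ 0x79 = 0xD8
  0xD8 ⊕ 0x32 = 0xEA
  0xEA ⊕ 0x00 = 0xEA
  0xEA ⊕ 0x48 = 0xA2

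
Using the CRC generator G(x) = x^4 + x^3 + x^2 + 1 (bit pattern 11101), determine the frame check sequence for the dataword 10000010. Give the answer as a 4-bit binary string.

1010

Append 4 zeros: 100000100000. Divide by 11101 (XOR where the leading bit is 1):
  pos 0: 10000 XOR 11101 = 01101
  pos 1: 11010 XOR 11101 = 00111
  pos 3: 11110 XOR 11101 = 00011
  pos 6: 11000 XOR 11101 = 00101
Remainder (last 4 bits) = 1010. This is the CRC / FCS.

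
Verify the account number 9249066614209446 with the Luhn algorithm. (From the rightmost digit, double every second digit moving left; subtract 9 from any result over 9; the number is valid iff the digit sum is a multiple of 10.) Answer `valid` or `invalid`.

From the right, keep odd positions and double even positions (subtract 9 from any doubled value over 9):
  doubled (positions 2,4,...): 8 9 4 2 3 0 8 9 → sum 43
  kept (positions 1,3,...): 6 4 0 4 6 6 9 2 → sum 37
Total = 80.
80 mod 10 = 0, so the number is valid.

valid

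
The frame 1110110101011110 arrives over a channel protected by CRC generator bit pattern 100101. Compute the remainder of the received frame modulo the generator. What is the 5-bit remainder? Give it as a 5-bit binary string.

Modulo-2 division of 1110110101011110 by 100101:
  pos 0: 111011 XOR 100101 = 011110
  pos 1: 111100 XOR 100101 = 011001
  pos 2: 110011 XOR 100101 = 010110
  pos 3: 101100 XOR 100101 = 001001
  pos 5: 100110 XOR 100101 = 000011
  pos 9: 111111 XOR 100101 = 011010
  pos 10: 110100 XOR 100101 = 010001
Remainder = 10001 (nonzero — an error is detected).

10001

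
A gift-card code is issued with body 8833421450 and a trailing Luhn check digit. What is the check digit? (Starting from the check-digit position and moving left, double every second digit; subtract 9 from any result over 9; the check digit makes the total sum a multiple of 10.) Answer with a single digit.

Partial digits right→left: 0 5 4 1 2 4 3 3 8 8
Double every second digit counting from the check-digit position (so the 1st, 3rd, 5th, ... of the partial from the right).
  doubled (with −9 where >9): 0 8 4 6 7 → sum 25
  kept as-is: 5 1 4 3 8 → sum 21
Total = 25 + 21 = 46.
Check digit = (10 − (46 mod 10)) mod 10 = 4.

4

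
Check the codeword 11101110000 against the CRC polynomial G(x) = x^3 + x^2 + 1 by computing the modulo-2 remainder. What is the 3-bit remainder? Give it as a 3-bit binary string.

Modulo-2 division of 11101110000 by 1101:
  pos 0: 1110 XOR 1101 = 0011
  pos 2: 1111 XOR 1101 = 0010
  pos 4: 1010 XOR 1101 = 0111
  pos 5: 1110 XOR 1101 = 0011
  pos 7: 1100 XOR 1101 = 0001
Remainder = 001 (nonzero — an error is detected).

001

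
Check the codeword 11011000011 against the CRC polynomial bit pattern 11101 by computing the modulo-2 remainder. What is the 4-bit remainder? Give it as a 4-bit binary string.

Modulo-2 division of 11011000011 by 11101:
  pos 0: 11011 XOR 11101 = 00110
  pos 2: 11000 XOR 11101 = 00101
  pos 4: 10100 XOR 11101 = 01001
  pos 5: 10011 XOR 11101 = 01110
  pos 6: 11101 XOR 11101 = 00000
Remainder = 0000 (zero — the frame passes the CRC check).

0000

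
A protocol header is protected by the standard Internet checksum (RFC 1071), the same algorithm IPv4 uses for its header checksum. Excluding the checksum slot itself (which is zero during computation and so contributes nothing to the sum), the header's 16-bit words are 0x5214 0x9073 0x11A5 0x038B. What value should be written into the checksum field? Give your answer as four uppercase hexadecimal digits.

One's-complement addition (fold any carry out of bit 15 back into bit 0):
  0x5214 + 0x9073 = 0x0E287
  0xE287 + 0x11A5 = 0x0F42C
  0xF42C + 0x038B = 0x0F7B7
One's-complement sum = 0xF7B7.
Checksum = ~0xF7B7 & 0xFFFF = 0x0848.

0848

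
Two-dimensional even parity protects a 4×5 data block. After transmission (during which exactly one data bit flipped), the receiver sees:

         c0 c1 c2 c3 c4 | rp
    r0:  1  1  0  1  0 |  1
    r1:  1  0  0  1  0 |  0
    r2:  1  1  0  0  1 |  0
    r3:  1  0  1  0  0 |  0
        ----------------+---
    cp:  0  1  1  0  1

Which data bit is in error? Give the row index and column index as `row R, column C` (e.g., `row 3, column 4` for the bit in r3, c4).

Recompute each row's even parity and compare to rp:
  r0: data parity 1, sent rp 1 → ok
  r1: data parity 0, sent rp 0 → ok
  r2: data parity 1, sent rp 0 → mismatch
  r3: data parity 0, sent rp 0 → ok
Recompute each column's even parity and compare to cp:
  c0: data parity 0, sent cp 0 → ok
  c1: data parity 0, sent cp 1 → mismatch
  c2: data parity 1, sent cp 1 → ok
  c3: data parity 0, sent cp 0 → ok
  c4: data parity 1, sent cp 1 → ok
Exactly one row (r2) and one column (c1) fail → the flipped bit is at their intersection.

row 2, column 1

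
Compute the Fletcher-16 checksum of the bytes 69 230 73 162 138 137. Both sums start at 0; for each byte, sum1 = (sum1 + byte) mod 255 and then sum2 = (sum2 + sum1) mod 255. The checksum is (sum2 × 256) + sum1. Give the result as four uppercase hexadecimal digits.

CD2C

Running sums (mod 255):
  after byte 0 (69): sum1=69, sum2=69
  after byte 1 (230): sum1=44, sum2=113
  after byte 2 (73): sum1=117, sum2=230
  after byte 3 (162): sum1=24, sum2=254
  after byte 4 (138): sum1=162, sum2=161
  after byte 5 (137): sum1=44, sum2=205
Checksum = sum2·256 + sum1 = 205·256 + 44 = 52524 = 0xCD2C.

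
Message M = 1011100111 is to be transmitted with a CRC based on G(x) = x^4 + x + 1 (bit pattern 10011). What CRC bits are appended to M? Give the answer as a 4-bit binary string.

Append 4 zeros: 10111001110000. Divide by 10011 (XOR where the leading bit is 1):
  pos 0: 10111 XOR 10011 = 00100
  pos 2: 10000 XOR 10011 = 00011
  pos 5: 11111 XOR 10011 = 01100
  pos 6: 11000 XOR 10011 = 01011
  pos 7: 10110 XOR 10011 = 00101
  pos 9: 10100 XOR 10011 = 00111
Remainder (last 4 bits) = 0111. This is the CRC / FCS.

0111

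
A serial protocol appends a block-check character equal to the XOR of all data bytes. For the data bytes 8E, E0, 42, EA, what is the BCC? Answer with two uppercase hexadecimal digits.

C6

XOR the bytes together:
  start with 0x8E
  0x8E ⊕ 0xE0 = 0x6E
  0x6E ⊕ 0x42 = 0x2C
  0x2C ⊕ 0xEA = 0xC6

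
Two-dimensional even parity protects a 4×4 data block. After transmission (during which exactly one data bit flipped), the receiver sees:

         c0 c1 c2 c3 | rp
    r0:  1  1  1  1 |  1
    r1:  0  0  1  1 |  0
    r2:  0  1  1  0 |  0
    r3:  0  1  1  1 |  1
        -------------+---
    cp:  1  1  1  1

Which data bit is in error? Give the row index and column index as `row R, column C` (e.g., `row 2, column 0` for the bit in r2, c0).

row 0, column 2

Recompute each row's even parity and compare to rp:
  r0: data parity 0, sent rp 1 → mismatch
  r1: data parity 0, sent rp 0 → ok
  r2: data parity 0, sent rp 0 → ok
  r3: data parity 1, sent rp 1 → ok
Recompute each column's even parity and compare to cp:
  c0: data parity 1, sent cp 1 → ok
  c1: data parity 1, sent cp 1 → ok
  c2: data parity 0, sent cp 1 → mismatch
  c3: data parity 1, sent cp 1 → ok
Exactly one row (r0) and one column (c2) fail → the flipped bit is at their intersection.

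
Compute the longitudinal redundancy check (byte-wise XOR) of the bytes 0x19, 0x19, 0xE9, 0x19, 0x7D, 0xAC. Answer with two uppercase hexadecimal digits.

XOR the bytes together:
  start with 0x19
  0x19 ⊕ 0x19 = 0x00
  0x00 ⊕ 0xE9 = 0xE9
  0xE9 ⊕ 0x19 = 0xF0
  0xF0 ⊕ 0x7D = 0x8D
  0x8D ⊕ 0xAC = 0x21

21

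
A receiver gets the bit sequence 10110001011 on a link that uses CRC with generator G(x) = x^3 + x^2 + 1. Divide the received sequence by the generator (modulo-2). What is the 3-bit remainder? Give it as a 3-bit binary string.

Modulo-2 division of 10110001011 by 1101:
  pos 0: 1011 XOR 1101 = 0110
  pos 1: 1100 XOR 1101 = 0001
  pos 4: 1001 XOR 1101 = 0100
  pos 5: 1000 XOR 1101 = 0101
  pos 6: 1011 XOR 1101 = 0110
  pos 7: 1101 XOR 1101 = 0000
Remainder = 000 (zero — the frame passes the CRC check).

000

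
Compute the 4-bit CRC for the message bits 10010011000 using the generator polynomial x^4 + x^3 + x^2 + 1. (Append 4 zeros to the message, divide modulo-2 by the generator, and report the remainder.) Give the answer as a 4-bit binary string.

Append 4 zeros: 100100110000000. Divide by 11101 (XOR where the leading bit is 1):
  pos 0: 10010 XOR 11101 = 01111
  pos 1: 11110 XOR 11101 = 00011
  pos 4: 11110 XOR 11101 = 00011
  pos 7: 11000 XOR 11101 = 00101
  pos 9: 10100 XOR 11101 = 01001
  pos 10: 10010 XOR 11101 = 01111
Remainder (last 4 bits) = 1111. This is the CRC / FCS.

1111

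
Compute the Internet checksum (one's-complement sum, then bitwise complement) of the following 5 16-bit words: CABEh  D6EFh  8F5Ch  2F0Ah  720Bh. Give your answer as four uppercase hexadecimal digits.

One's-complement addition (fold any carry out of bit 15 back into bit 0):
  0xCABE + 0xD6EF = 0x1A1AD → wrap carry → 0xA1AE
  0xA1AE + 0x8F5C = 0x1310A → wrap carry → 0x310B
  0x310B + 0x2F0A = 0x06015
  0x6015 + 0x720B = 0x0D220
One's-complement sum = 0xD220.
Checksum = ~0xD220 & 0xFFFF = 0x2DDF.

2DDF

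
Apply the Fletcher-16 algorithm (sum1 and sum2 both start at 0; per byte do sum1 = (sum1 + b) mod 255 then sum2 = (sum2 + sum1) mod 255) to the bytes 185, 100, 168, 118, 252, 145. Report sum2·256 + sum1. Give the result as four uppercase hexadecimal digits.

Running sums (mod 255):
  after byte 0 (185): sum1=185, sum2=185
  after byte 1 (100): sum1=30, sum2=215
  after byte 2 (168): sum1=198, sum2=158
  after byte 3 (118): sum1=61, sum2=219
  after byte 4 (252): sum1=58, sum2=22
  after byte 5 (145): sum1=203, sum2=225
Checksum = sum2·256 + sum1 = 225·256 + 203 = 57803 = 0xE1CB.

E1CB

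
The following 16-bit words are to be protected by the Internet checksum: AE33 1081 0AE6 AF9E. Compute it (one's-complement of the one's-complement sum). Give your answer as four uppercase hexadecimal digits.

86C6

One's-complement addition (fold any carry out of bit 15 back into bit 0):
  0xAE33 + 0x1081 = 0x0BEB4
  0xBEB4 + 0x0AE6 = 0x0C99A
  0xC99A + 0xAF9E = 0x17938 → wrap carry → 0x7939
One's-complement sum = 0x7939.
Checksum = ~0x7939 & 0xFFFF = 0x86C6.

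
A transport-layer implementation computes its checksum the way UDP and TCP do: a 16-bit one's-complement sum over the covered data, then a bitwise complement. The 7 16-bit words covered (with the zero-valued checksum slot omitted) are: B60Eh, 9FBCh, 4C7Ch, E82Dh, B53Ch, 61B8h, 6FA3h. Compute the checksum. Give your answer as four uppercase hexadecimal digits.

One's-complement addition (fold any carry out of bit 15 back into bit 0):
  0xB60E + 0x9FBC = 0x155CA → wrap carry → 0x55CB
  0x55CB + 0x4C7C = 0x0A247
  0xA247 + 0xE82D = 0x18A74 → wrap carry → 0x8A75
  0x8A75 + 0xB53C = 0x13FB1 → wrap carry → 0x3FB2
  0x3FB2 + 0x61B8 = 0x0A16A
  0xA16A + 0x6FA3 = 0x1110D → wrap carry → 0x110E
One's-complement sum = 0x110E.
Checksum = ~0x110E & 0xFFFF = 0xEEF1.

EEF1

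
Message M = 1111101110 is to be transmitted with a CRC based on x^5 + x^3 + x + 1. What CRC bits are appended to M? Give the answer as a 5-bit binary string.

Append 5 zeros: 111110111000000. Divide by 101011 (XOR where the leading bit is 1):
  pos 0: 111110 XOR 101011 = 010101
  pos 1: 101011 XOR 101011 = 000000
  pos 7: 110000 XOR 101011 = 011011
  pos 8: 110110 XOR 101011 = 011101
  pos 9: 111010 XOR 101011 = 010001
Remainder (last 5 bits) = 10001. This is the CRC / FCS.

10001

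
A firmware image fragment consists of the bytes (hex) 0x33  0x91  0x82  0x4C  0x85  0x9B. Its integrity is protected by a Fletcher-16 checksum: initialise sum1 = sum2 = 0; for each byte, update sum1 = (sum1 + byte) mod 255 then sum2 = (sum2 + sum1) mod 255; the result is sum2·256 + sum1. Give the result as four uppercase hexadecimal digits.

A0B4

Running sums (mod 255):
  after byte 0 (0x33): sum1=51, sum2=51
  after byte 1 (0x91): sum1=196, sum2=247
  after byte 2 (0x82): sum1=71, sum2=63
  after byte 3 (0x4C): sum1=147, sum2=210
  after byte 4 (0x85): sum1=25, sum2=235
  after byte 5 (0x9B): sum1=180, sum2=160
Checksum = sum2·256 + sum1 = 160·256 + 180 = 41140 = 0xA0B4.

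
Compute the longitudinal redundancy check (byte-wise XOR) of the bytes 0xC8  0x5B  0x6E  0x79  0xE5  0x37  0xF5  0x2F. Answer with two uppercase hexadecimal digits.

8C

XOR the bytes together:
  start with 0xC8
  0xC8 ⊕ 0x5B = 0x93
  0x93 ⊕ 0x6E = 0xFD
  0xFD ⊕ 0x79 = 0x84
  0x84 ⊕ 0xE5 = 0x61
  0x61 ⊕ 0x37 = 0x56
  0x56 ⊕ 0xF5 = 0xA3
  0xA3 ⊕ 0x2F = 0x8C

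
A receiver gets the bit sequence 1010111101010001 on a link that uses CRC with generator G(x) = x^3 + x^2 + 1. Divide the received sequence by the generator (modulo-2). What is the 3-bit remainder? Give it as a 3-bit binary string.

Modulo-2 division of 1010111101010001 by 1101:
  pos 0: 1010 XOR 1101 = 0111
  pos 1: 1111 XOR 1101 = 0010
  pos 3: 1011 XOR 1101 = 0110
  pos 4: 1101 XOR 1101 = 0000
  pos 9: 1010 XOR 1101 = 0111
  pos 10: 1110 XOR 1101 = 0011
  pos 12: 1101 XOR 1101 = 0000
Remainder = 000 (zero — the frame passes the CRC check).

000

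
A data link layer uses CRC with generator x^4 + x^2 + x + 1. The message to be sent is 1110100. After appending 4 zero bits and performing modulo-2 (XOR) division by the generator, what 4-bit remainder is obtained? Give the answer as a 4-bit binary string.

Append 4 zeros: 11101000000. Divide by 10111 (XOR where the leading bit is 1):
  pos 0: 11101 XOR 10111 = 01010
  pos 1: 10100 XOR 10111 = 00011
  pos 4: 11000 XOR 10111 = 01111
  pos 5: 11110 XOR 10111 = 01001
  pos 6: 10010 XOR 10111 = 00101
Remainder (last 4 bits) = 0101. This is the CRC / FCS.

0101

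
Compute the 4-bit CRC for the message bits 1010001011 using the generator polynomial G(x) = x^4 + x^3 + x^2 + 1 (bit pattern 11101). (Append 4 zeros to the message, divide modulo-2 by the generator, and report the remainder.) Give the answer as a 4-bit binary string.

Append 4 zeros: 10100010110000. Divide by 11101 (XOR where the leading bit is 1):
  pos 0: 10100 XOR 11101 = 01001
  pos 1: 10010 XOR 11101 = 01111
  pos 2: 11111 XOR 11101 = 00010
  pos 5: 10011 XOR 11101 = 01110
  pos 6: 11100 XOR 11101 = 00001
Remainder (last 4 bits) = 1000. This is the CRC / FCS.

1000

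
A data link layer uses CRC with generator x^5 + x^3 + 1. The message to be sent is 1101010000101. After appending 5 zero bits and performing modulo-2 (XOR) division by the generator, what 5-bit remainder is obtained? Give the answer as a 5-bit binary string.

01101

Append 5 zeros: 110101000010100000. Divide by 101001 (XOR where the leading bit is 1):
  pos 0: 110101 XOR 101001 = 011100
  pos 1: 111000 XOR 101001 = 010001
  pos 2: 100010 XOR 101001 = 001011
  pos 4: 101100 XOR 101001 = 000101
  pos 7: 101101 XOR 101001 = 000100
  pos 10: 100000 XOR 101001 = 001001
  pos 12: 100100 XOR 101001 = 001101
Remainder (last 5 bits) = 01101. This is the CRC / FCS.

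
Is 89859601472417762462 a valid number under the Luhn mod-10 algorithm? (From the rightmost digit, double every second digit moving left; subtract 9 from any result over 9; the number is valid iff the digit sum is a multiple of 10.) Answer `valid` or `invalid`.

valid

From the right, keep odd positions and double even positions (subtract 9 from any doubled value over 9):
  doubled (positions 2,4,...): 3 4 5 2 4 8 0 9 7 7 → sum 49
  kept (positions 1,3,...): 2 4 6 7 4 7 1 6 5 9 → sum 51
Total = 100.
100 mod 10 = 0, so the number is valid.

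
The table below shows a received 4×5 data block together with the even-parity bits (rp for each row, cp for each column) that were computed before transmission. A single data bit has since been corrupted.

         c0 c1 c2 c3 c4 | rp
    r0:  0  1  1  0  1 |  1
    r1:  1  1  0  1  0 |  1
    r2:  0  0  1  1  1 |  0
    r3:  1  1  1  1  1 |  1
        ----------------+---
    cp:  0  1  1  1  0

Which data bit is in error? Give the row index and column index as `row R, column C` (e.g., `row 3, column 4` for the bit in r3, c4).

Recompute each row's even parity and compare to rp:
  r0: data parity 1, sent rp 1 → ok
  r1: data parity 1, sent rp 1 → ok
  r2: data parity 1, sent rp 0 → mismatch
  r3: data parity 1, sent rp 1 → ok
Recompute each column's even parity and compare to cp:
  c0: data parity 0, sent cp 0 → ok
  c1: data parity 1, sent cp 1 → ok
  c2: data parity 1, sent cp 1 → ok
  c3: data parity 1, sent cp 1 → ok
  c4: data parity 1, sent cp 0 → mismatch
Exactly one row (r2) and one column (c4) fail → the flipped bit is at their intersection.

row 2, column 4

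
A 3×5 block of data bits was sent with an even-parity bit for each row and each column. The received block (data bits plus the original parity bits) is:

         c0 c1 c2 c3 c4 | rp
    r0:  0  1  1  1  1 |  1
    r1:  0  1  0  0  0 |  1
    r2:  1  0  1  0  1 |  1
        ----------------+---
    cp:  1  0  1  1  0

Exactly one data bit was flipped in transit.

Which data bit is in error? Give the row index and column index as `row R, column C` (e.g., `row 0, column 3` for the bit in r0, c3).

Recompute each row's even parity and compare to rp:
  r0: data parity 0, sent rp 1 → mismatch
  r1: data parity 1, sent rp 1 → ok
  r2: data parity 1, sent rp 1 → ok
Recompute each column's even parity and compare to cp:
  c0: data parity 1, sent cp 1 → ok
  c1: data parity 0, sent cp 0 → ok
  c2: data parity 0, sent cp 1 → mismatch
  c3: data parity 1, sent cp 1 → ok
  c4: data parity 0, sent cp 0 → ok
Exactly one row (r0) and one column (c2) fail → the flipped bit is at their intersection.

row 0, column 2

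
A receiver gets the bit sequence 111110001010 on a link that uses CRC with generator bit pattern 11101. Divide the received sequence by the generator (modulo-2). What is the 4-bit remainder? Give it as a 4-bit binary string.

1000

Modulo-2 division of 111110001010 by 11101:
  pos 0: 11111 XOR 11101 = 00010
  pos 3: 10000 XOR 11101 = 01101
  pos 4: 11011 XOR 11101 = 00110
  pos 6: 11001 XOR 11101 = 00100
Remainder = 1000 (nonzero — an error is detected).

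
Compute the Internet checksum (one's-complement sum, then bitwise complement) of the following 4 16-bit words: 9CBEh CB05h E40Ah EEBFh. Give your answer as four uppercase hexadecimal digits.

One's-complement addition (fold any carry out of bit 15 back into bit 0):
  0x9CBE + 0xCB05 = 0x167C3 → wrap carry → 0x67C4
  0x67C4 + 0xE40A = 0x14BCE → wrap carry → 0x4BCF
  0x4BCF + 0xEEBF = 0x13A8E → wrap carry → 0x3A8F
One's-complement sum = 0x3A8F.
Checksum = ~0x3A8F & 0xFFFF = 0xC570.

C570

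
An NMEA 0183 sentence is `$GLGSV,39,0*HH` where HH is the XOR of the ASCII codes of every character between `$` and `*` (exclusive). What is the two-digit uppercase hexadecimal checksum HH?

73

XOR the ASCII codes of the payload characters:
  'G' = 0x47 → acc = 0x47
  'L' = 0x4C → acc = 0x0B
  'G' = 0x47 → acc = 0x4C
  'S' = 0x53 → acc = 0x1F
  'V' = 0x56 → acc = 0x49
  ',' = 0x2C → acc = 0x65
  '3' = 0x33 → acc = 0x56
  '9' = 0x39 → acc = 0x6F
  ',' = 0x2C → acc = 0x43
  '0' = 0x30 → acc = 0x73
Checksum = 0x73.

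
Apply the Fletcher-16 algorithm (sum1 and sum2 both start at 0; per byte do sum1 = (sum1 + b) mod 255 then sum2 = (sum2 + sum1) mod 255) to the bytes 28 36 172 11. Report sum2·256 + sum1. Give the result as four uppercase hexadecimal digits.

41F7

Running sums (mod 255):
  after byte 0 (28): sum1=28, sum2=28
  after byte 1 (36): sum1=64, sum2=92
  after byte 2 (172): sum1=236, sum2=73
  after byte 3 (11): sum1=247, sum2=65
Checksum = sum2·256 + sum1 = 65·256 + 247 = 16887 = 0x41F7.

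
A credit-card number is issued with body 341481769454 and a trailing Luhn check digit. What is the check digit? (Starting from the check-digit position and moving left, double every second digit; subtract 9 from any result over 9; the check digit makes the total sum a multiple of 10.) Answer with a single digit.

Partial digits right→left: 4 5 4 9 6 7 1 8 4 1 4 3
Double every second digit counting from the check-digit position (so the 1st, 3rd, 5th, ... of the partial from the right).
  doubled (with −9 where >9): 8 8 3 2 8 8 → sum 37
  kept as-is: 5 9 7 8 1 3 → sum 33
Total = 37 + 33 = 70.
Check digit = (10 − (70 mod 10)) mod 10 = 0.

0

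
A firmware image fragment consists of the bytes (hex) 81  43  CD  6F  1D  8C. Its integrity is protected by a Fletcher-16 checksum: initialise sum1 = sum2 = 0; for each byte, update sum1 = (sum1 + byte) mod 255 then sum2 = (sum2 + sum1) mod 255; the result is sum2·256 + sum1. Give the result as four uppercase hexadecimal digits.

A5AB

Running sums (mod 255):
  after byte 0 (81): sum1=129, sum2=129
  after byte 1 (43): sum1=196, sum2=70
  after byte 2 (CD): sum1=146, sum2=216
  after byte 3 (6F): sum1=2, sum2=218
  after byte 4 (1D): sum1=31, sum2=249
  after byte 5 (8C): sum1=171, sum2=165
Checksum = sum2·256 + sum1 = 165·256 + 171 = 42411 = 0xA5AB.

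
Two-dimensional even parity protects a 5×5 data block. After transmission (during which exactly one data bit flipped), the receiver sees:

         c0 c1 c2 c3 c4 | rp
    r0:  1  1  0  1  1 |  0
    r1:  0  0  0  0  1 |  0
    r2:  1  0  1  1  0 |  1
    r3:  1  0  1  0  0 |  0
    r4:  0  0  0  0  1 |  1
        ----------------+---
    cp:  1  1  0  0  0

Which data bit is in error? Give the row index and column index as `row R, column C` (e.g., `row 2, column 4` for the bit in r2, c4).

row 1, column 4

Recompute each row's even parity and compare to rp:
  r0: data parity 0, sent rp 0 → ok
  r1: data parity 1, sent rp 0 → mismatch
  r2: data parity 1, sent rp 1 → ok
  r3: data parity 0, sent rp 0 → ok
  r4: data parity 1, sent rp 1 → ok
Recompute each column's even parity and compare to cp:
  c0: data parity 1, sent cp 1 → ok
  c1: data parity 1, sent cp 1 → ok
  c2: data parity 0, sent cp 0 → ok
  c3: data parity 0, sent cp 0 → ok
  c4: data parity 1, sent cp 0 → mismatch
Exactly one row (r1) and one column (c4) fail → the flipped bit is at their intersection.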